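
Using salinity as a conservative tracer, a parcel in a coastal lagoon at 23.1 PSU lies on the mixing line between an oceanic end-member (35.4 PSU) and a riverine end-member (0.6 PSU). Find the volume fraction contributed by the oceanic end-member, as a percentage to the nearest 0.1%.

64.7%

Let g be the oceanic fraction. Salt balance per unit volume:
g×35.4 + (1−g)×0.6 = 23.1
g = (23.1 − 0.6) / (35.4 − 0.6) = 22.5/34.8 = 0.6466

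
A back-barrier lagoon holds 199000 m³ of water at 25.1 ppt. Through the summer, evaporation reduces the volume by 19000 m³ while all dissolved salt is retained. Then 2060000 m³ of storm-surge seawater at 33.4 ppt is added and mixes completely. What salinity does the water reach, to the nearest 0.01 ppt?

After evaporation: salt = 199,000×25.1 = 4,994,900; volume = 199,000 − 19,000 = 180,000 m³
After mixing: salt = 4,994,900 + 2,060,000×33.4 = 73,798,900; volume = 180,000 + 2,060,000 = 2,240,000 m³
S = 73,798,900 / 2,240,000 = 32.9459 ppt

32.95 ppt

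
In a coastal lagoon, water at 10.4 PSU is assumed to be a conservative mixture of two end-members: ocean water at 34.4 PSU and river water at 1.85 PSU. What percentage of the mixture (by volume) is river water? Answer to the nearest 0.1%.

73.7%

Let f be the freshwater fraction. Salt balance per unit volume:
f×1.85 + (1−f)×34.4 = 10.4
f = (34.4 − 10.4) / (34.4 − 1.85) = 24/32.55 = 0.7373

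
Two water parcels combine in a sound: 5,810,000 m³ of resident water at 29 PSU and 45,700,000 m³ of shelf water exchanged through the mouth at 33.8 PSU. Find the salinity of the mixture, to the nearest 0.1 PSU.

Salt balance:
salt = 5,810,000×29 + 45,700,000×33.8 = 168,490,000 + 1,544,660,000 = 1,713,150,000
volume = 5,810,000 + 45,700,000 = 51,510,000 m³
S = 1,713,150,000 / 51,510,000 = 33.259 PSU

33.3 PSU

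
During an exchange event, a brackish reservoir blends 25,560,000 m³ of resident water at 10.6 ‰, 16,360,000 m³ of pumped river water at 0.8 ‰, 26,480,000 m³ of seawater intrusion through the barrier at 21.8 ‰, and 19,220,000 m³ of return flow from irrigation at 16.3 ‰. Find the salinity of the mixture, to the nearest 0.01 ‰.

Weighted by volume,
salt = 25,560,000×10.6 + 16,360,000×0.8 + 26,480,000×21.8 + 19,220,000×16.3 = 270,936,000 + 13,088,000 + 577,264,000 + 313,286,000 = 1,174,574,000
volume = 25,560,000 + 16,360,000 + 26,480,000 + 19,220,000 = 87,620,000 m³
S = 1,174,574,000 / 87,620,000 = 13.4053 ‰

13.41 ‰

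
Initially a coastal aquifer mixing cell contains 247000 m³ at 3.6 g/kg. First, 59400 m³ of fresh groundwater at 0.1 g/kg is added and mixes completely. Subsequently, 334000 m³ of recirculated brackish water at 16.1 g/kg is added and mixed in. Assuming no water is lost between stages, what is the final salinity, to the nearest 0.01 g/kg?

9.79 g/kg

Weighted by volume,
Initial salt = 247,000×3.6 = 889,200
After stage 1: salt = 889,200 + 59,400×0.1 = 895,140; volume = 306,400 m³; S = 2.921 g/kg
After stage 2: salt = 895,140 + 334,000×16.1 = 6,272,540; volume = 640,400 m³
S = 6,272,540 / 640,400 = 9.7947 g/kg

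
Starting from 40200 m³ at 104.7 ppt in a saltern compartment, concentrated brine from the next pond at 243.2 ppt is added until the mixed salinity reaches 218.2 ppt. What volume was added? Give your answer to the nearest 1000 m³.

183000 m³

Salt balance: 40,200×104.7 + V×243.2 = (40,200+V)×218.2
4,208,940 + 243.2V = 8,771,640 + 218.2V
4,562,700 = 25V
V = 182,508 m³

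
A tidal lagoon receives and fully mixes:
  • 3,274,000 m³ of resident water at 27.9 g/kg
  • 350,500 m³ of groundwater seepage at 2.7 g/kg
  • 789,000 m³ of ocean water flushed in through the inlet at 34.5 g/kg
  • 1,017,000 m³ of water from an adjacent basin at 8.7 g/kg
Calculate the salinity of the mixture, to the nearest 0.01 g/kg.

23.64 g/kg

Weighted by volume,
salt = 3,274,000×27.9 + 350,500×2.7 + 789,000×34.5 + 1,017,000×8.7 = 91,344,600 + 946,350 + 27,220,500 + 8,847,900 = 128,359,350
volume = 3,274,000 + 350,500 + 789,000 + 1,017,000 = 5,430,500 m³
S = 128,359,350 / 5,430,500 = 23.6367 g/kg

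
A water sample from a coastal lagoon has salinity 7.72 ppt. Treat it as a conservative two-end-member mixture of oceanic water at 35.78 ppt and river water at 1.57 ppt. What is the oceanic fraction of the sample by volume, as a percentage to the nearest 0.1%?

18.0%

Let g be the oceanic fraction. Salt balance per unit volume:
g×35.78 + (1−g)×1.57 = 7.72
g = (7.72 − 1.57) / (35.78 − 1.57) = 6.15/34.21 = 0.1798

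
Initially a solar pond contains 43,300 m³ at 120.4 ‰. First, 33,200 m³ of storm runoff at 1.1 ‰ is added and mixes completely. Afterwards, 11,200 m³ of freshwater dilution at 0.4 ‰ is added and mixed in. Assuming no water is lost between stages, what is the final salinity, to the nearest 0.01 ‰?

59.91 ‰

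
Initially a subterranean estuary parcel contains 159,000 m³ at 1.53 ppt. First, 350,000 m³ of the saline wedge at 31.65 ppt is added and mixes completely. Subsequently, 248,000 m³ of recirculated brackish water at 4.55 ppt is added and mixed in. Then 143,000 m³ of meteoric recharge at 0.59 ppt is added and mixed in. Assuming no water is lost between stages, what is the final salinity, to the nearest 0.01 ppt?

13.93 ppt

Conserving salt mass:
Initial salt = 159,000×1.53 = 243,270
After stage 1: salt = 243,270 + 350,000×31.65 = 11,320,770; volume = 509,000 m³; S = 22.241 ppt
After stage 2: salt = 11,320,770 + 248,000×4.55 = 12,449,170; volume = 757,000 m³; S = 16.445 ppt
After stage 3: salt = 12,449,170 + 143,000×0.59 = 12,533,540; volume = 900,000 m³
S = 12,533,540 / 900,000 = 13.9262 ppt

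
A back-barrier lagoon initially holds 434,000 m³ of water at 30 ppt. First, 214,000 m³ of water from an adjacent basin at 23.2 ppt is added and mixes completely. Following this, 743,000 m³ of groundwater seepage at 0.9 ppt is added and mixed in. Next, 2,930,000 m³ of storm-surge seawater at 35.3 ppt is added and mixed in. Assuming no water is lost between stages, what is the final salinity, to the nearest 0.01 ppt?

Mass of salt is conserved:
Initial salt = 434,000×30 = 13,020,000
After stage 1: salt = 13,020,000 + 214,000×23.2 = 17,984,800; volume = 648,000 m³; S = 27.754 ppt
After stage 2: salt = 17,984,800 + 743,000×0.9 = 18,653,500; volume = 1,391,000 m³; S = 13.41 ppt
After stage 3: salt = 18,653,500 + 2,930,000×35.3 = 122,082,500; volume = 4,321,000 m³
S = 122,082,500 / 4,321,000 = 28.2533 ppt

28.25 ppt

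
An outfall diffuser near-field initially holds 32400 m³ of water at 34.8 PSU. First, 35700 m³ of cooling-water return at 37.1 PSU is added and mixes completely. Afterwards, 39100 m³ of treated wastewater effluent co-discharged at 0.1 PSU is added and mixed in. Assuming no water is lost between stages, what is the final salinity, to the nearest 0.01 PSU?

Total salt / total volume:
Initial salt = 32,400×34.8 = 1,127,520
After stage 1: salt = 1,127,520 + 35,700×37.1 = 2,451,990; volume = 68,100 m³; S = 36.006 PSU
After stage 2: salt = 2,451,990 + 39,100×0.1 = 2,455,900; volume = 107,200 m³
S = 2,455,900 / 107,200 = 22.9095 PSU

22.91 PSU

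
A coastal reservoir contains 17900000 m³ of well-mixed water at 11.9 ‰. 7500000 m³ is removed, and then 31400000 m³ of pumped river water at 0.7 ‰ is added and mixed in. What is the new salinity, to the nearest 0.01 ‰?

3.49 ‰

Remaining after removal: 10,400,000 m³ at 11.9 ‰ (salt = 123,760,000)
After addition: salt = 123,760,000 + 31,400,000×0.7 = 145,740,000; volume = 41,800,000 m³
S = 145,740,000 / 41,800,000 = 3.4866 ‰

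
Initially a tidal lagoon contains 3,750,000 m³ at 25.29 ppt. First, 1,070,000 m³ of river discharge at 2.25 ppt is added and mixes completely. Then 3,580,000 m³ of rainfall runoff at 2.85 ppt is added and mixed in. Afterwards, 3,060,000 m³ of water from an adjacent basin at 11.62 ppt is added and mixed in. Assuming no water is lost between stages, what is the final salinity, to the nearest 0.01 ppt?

Weighted by volume,
Initial salt = 3,750,000×25.29 = 94,837,500
After stage 1: salt = 94,837,500 + 1,070,000×2.25 = 97,245,000; volume = 4,820,000 m³; S = 20.175 ppt
After stage 2: salt = 97,245,000 + 3,580,000×2.85 = 107,448,000; volume = 8,400,000 m³; S = 12.791 ppt
After stage 3: salt = 107,448,000 + 3,060,000×11.62 = 143,005,200; volume = 11,460,000 m³
S = 143,005,200 / 11,460,000 = 12.4786 ppt

12.48 ppt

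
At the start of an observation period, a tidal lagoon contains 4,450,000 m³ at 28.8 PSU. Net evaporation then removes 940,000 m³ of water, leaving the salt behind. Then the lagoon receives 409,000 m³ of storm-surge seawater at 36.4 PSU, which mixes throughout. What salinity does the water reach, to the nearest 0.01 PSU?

36.50 PSU

After evaporation: salt = 4,450,000×28.8 = 128,160,000; volume = 4,450,000 − 940,000 = 3,510,000 m³
After mixing: salt = 128,160,000 + 409,000×36.4 = 143,047,600; volume = 3,510,000 + 409,000 = 3,919,000 m³
S = 143,047,600 / 3,919,000 = 36.501 PSU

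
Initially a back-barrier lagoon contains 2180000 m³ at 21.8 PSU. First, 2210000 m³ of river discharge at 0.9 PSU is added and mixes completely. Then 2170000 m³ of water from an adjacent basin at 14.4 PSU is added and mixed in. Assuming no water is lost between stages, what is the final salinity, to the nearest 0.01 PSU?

Mass of salt is conserved:
Initial salt = 2,180,000×21.8 = 47,524,000
After stage 1: salt = 47,524,000 + 2,210,000×0.9 = 49,513,000; volume = 4,390,000 m³; S = 11.279 PSU
After stage 2: salt = 49,513,000 + 2,170,000×14.4 = 80,761,000; volume = 6,560,000 m³
S = 80,761,000 / 6,560,000 = 12.3111 PSU

12.31 PSU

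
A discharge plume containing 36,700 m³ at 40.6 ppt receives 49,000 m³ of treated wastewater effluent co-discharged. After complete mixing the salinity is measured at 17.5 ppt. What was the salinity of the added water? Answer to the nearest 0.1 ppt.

0.2 ppt

Salt balance: 36,700×40.6 + 49,000×S = 85,700×17.5
1,490,020 + 49,000·S = 1,499,750
S = (1,499,750 − 1,490,020) / 49,000 = 0.1986 ppt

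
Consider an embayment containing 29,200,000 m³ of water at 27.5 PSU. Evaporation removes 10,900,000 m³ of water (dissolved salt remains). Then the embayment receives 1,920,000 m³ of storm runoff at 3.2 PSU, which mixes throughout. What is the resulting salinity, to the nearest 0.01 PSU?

After evaporation: salt = 29,200,000×27.5 = 803,000,000; volume = 29,200,000 − 10,900,000 = 18,300,000 m³
After mixing: salt = 803,000,000 + 1,920,000×3.2 = 809,144,000; volume = 18,300,000 + 1,920,000 = 20,220,000 m³
S = 809,144,000 / 20,220,000 = 40.017 PSU

40.02 PSU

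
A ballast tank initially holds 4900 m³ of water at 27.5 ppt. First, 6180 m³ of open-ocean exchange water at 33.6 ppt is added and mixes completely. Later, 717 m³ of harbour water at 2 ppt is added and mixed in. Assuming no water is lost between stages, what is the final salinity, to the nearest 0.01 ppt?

29.15 ppt

Salt balance:
Initial salt = 4,900×27.5 = 134,750
After stage 1: salt = 134,750 + 6,180×33.6 = 342,398; volume = 11,080 m³; S = 30.902 ppt
After stage 2: salt = 342,398 + 717×2 = 343,832; volume = 11,797 m³
S = 343,832 / 11,797 = 29.1457 ppt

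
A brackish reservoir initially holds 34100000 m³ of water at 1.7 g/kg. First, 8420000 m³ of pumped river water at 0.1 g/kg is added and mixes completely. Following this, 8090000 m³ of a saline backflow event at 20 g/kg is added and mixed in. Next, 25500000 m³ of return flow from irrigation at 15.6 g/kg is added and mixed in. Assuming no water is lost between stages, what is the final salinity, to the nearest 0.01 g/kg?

8.13 g/kg

Salt balance:
Initial salt = 34,100,000×1.7 = 57,970,000
After stage 1: salt = 57,970,000 + 8,420,000×0.1 = 58,812,000; volume = 42,520,000 m³; S = 1.383 g/kg
After stage 2: salt = 58,812,000 + 8,090,000×20 = 220,612,000; volume = 50,610,000 m³; S = 4.359 g/kg
After stage 3: salt = 220,612,000 + 25,500,000×15.6 = 618,412,000; volume = 76,110,000 m³
S = 618,412,000 / 76,110,000 = 8.1252 g/kg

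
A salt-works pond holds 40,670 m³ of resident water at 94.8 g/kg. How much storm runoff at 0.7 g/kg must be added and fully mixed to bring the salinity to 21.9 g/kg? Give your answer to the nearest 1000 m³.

Salt balance: 40,670×94.8 + V×0.7 = (40,670+V)×21.9
3,855,516 + 0.7V = 890,673 + 21.9V
2,964,843 = 21.2V
V = 139,851.08 m³

140000 m³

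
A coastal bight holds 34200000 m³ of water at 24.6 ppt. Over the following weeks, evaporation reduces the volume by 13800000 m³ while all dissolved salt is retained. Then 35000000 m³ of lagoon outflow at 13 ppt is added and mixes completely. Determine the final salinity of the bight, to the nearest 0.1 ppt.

After evaporation: salt = 34,200,000×24.6 = 841,320,000; volume = 34,200,000 − 13,800,000 = 20,400,000 m³
After mixing: salt = 841,320,000 + 35,000,000×13 = 1,296,320,000; volume = 20,400,000 + 35,000,000 = 55,400,000 m³
S = 1,296,320,000 / 55,400,000 = 23.3993 ppt

23.4 ppt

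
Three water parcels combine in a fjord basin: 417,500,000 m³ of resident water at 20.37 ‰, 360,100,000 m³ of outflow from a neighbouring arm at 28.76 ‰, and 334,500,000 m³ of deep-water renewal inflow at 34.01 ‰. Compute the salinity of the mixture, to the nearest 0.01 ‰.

27.19 ‰

Salt balance:
salt = 417,500,000×20.37 + 360,100,000×28.76 + 334,500,000×34.01 = 8,504,475,000 + 10,356,476,000 + 11,376,345,000 = 30,237,296,000
volume = 417,500,000 + 360,100,000 + 334,500,000 = 1,112,100,000 m³
S = 30,237,296,000 / 1,112,100,000 = 27.1894 ‰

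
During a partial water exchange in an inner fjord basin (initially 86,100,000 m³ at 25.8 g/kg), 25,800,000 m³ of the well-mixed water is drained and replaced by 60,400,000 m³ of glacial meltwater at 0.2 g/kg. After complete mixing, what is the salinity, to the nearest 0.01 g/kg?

12.99 g/kg

Remaining after removal: 60,300,000 m³ at 25.8 g/kg (salt = 1,555,740,000)
After addition: salt = 1,555,740,000 + 60,400,000×0.2 = 1,567,820,000; volume = 120,700,000 m³
S = 1,567,820,000 / 120,700,000 = 12.9894 g/kg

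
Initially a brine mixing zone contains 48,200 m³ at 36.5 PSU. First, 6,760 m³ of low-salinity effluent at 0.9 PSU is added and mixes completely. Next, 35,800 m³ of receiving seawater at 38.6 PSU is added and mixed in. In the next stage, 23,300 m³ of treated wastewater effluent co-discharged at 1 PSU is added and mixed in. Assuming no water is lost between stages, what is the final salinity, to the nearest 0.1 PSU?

27.8 PSU

Weighted by volume,
Initial salt = 48,200×36.5 = 1,759,300
After stage 1: salt = 1,759,300 + 6,760×0.9 = 1,765,384; volume = 54,960 m³; S = 32.121 PSU
After stage 2: salt = 1,765,384 + 35,800×38.6 = 3,147,264; volume = 90,760 m³; S = 34.677 PSU
After stage 3: salt = 3,147,264 + 23,300×1 = 3,170,564; volume = 114,060 m³
S = 3,170,564 / 114,060 = 27.7973 PSU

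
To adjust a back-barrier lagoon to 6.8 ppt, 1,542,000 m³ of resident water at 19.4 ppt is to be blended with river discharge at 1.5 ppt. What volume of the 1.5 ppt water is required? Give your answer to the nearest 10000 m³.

Salt balance: 1,542,000×19.4 + V×1.5 = (1,542,000+V)×6.8
29,914,800 + 1.5V = 10,485,600 + 6.8V
19,429,200 = 5.3V
V = 3,665,886.79 m³

3670000 m³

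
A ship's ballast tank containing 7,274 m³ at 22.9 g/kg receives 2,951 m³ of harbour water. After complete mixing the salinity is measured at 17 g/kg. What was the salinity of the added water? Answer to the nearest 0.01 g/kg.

Salt balance: 7,274×22.9 + 2,951×S = 10,225×17
166,574.6 + 2,951·S = 173,825
S = (173,825 − 166,574.6) / 2,951 = 2.4569 g/kg

2.46 g/kg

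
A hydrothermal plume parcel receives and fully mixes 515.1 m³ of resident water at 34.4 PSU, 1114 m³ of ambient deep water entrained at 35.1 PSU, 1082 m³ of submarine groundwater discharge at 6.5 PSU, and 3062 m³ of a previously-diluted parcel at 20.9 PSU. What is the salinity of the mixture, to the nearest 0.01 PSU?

Mass of salt is conserved:
salt = 515.1×34.4 + 1,114×35.1 + 1,082×6.5 + 3,062×20.9 = 17,719.44 + 39,101.4 + 7,033 + 63,995.8 = 127,849.64
volume = 515.1 + 1,114 + 1,082 + 3,062 = 5,773.1 m³
S = 127,849.64 / 5,773.1 = 22.1458 PSU

22.15 PSU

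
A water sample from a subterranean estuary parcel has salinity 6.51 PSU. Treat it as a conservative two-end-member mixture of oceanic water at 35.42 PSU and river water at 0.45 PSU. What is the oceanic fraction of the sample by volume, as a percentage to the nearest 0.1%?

Let g be the oceanic fraction. Salt balance per unit volume:
g×35.42 + (1−g)×0.45 = 6.51
g = (6.51 − 0.45) / (35.42 − 0.45) = 6.06/34.97 = 0.1733

17.3%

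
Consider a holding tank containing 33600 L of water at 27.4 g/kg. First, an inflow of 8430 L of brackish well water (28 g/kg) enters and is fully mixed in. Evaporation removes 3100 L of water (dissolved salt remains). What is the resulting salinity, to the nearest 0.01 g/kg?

After mixing: salt = 33,600×27.4 + 8,430×28 = 1,156,680; volume = 42,030 L
After evaporation: salt unchanged = 1,156,680; volume = 42,030 − 3,100 = 38,930 L
S = 1,156,680 / 38,930 = 29.7118 g/kg

29.71 g/kg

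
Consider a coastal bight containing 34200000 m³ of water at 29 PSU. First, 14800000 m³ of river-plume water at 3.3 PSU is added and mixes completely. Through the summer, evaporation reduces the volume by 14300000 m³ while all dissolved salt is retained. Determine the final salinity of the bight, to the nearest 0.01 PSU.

29.99 PSU

After mixing: salt = 34,200,000×29 + 14,800,000×3.3 = 1,040,640,000; volume = 49,000,000 m³
After evaporation: salt unchanged = 1,040,640,000; volume = 49,000,000 − 14,300,000 = 34,700,000 m³
S = 1,040,640,000 / 34,700,000 = 29.9896 PSU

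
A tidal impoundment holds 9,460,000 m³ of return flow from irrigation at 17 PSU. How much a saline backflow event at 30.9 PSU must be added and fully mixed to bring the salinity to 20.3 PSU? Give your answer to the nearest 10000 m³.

2950000 m³

Salt balance: 9,460,000×17 + V×30.9 = (9,460,000+V)×20.3
160,820,000 + 30.9V = 192,038,000 + 20.3V
31,218,000 = 10.6V
V = 2,945,094.34 m³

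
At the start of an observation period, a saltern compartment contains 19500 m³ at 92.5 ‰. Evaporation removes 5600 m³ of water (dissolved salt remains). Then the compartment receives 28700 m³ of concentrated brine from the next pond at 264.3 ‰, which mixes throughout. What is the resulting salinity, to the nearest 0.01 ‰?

After evaporation: salt = 19,500×92.5 = 1,803,750; volume = 19,500 − 5,600 = 13,900 m³
After mixing: salt = 1,803,750 + 28,700×264.3 = 9,389,160; volume = 13,900 + 28,700 = 42,600 m³
S = 9,389,160 / 42,600 = 220.4028 ‰

220.40 ‰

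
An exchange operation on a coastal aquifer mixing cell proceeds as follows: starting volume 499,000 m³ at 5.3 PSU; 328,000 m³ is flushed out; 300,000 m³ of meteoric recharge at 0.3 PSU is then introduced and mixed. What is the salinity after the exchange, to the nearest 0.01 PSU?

2.12 PSU

Remaining after removal: 171,000 m³ at 5.3 PSU (salt = 906,300)
After addition: salt = 906,300 + 300,000×0.3 = 996,300; volume = 471,000 m³
S = 996,300 / 471,000 = 2.1153 PSU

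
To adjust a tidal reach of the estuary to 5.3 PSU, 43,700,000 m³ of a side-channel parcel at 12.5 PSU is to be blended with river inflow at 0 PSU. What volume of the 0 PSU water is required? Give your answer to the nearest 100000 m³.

Salt balance: 43,700,000×12.5 + V×0 = (43,700,000+V)×5.3
546,250,000 + 0V = 231,610,000 + 5.3V
314,640,000 = 5.3V
V = 59,366,037.74 m³

59400000 m³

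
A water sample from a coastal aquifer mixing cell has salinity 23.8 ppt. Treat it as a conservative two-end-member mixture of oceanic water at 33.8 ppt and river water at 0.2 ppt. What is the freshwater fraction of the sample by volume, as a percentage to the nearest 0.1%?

Let f be the freshwater fraction. Salt balance per unit volume:
f×0.2 + (1−f)×33.8 = 23.8
f = (33.8 − 23.8) / (33.8 − 0.2) = 10/33.6 = 0.2976

29.8%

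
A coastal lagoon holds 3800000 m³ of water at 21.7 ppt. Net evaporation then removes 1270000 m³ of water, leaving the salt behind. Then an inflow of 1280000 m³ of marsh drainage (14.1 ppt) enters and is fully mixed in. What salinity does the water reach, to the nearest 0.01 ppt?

After evaporation: salt = 3,800,000×21.7 = 82,460,000; volume = 3,800,000 − 1,270,000 = 2,530,000 m³
After mixing: salt = 82,460,000 + 1,280,000×14.1 = 100,508,000; volume = 2,530,000 + 1,280,000 = 3,810,000 m³
S = 100,508,000 / 3,810,000 = 26.3801 ppt

26.38 ppt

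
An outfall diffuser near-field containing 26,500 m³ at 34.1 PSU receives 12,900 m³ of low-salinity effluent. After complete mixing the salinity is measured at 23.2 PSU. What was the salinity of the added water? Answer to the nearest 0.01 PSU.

0.81 PSU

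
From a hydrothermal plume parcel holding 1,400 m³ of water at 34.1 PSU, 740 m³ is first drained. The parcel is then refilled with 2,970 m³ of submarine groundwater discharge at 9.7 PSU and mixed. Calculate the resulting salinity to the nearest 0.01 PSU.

Remaining after removal: 660 m³ at 34.1 PSU (salt = 22,506)
After addition: salt = 22,506 + 2,970×9.7 = 51,315; volume = 3,630 m³
S = 51,315 / 3,630 = 14.1364 PSU

14.14 PSU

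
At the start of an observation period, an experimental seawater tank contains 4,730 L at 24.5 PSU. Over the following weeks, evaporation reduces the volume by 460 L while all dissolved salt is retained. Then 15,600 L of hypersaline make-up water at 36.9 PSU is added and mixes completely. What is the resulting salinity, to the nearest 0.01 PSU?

34.80 PSU

After evaporation: salt = 4,730×24.5 = 115,885; volume = 4,730 − 460 = 4,270 L
After mixing: salt = 115,885 + 15,600×36.9 = 691,525; volume = 4,270 + 15,600 = 19,870 L
S = 691,525 / 19,870 = 34.8025 PSU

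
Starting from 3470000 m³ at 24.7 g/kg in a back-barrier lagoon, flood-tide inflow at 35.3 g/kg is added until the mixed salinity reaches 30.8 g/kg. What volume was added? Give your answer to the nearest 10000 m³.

Salt balance: 3,470,000×24.7 + V×35.3 = (3,470,000+V)×30.8
85,709,000 + 35.3V = 106,876,000 + 30.8V
21,167,000 = 4.5V
V = 4,703,777.78 m³

4700000 m³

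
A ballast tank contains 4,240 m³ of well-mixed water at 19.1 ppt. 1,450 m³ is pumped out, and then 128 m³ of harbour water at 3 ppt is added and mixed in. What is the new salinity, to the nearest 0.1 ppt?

18.4 ppt

Remaining after removal: 2,790 m³ at 19.1 ppt (salt = 53,289)
After addition: salt = 53,289 + 128×3 = 53,673; volume = 2,918 m³
S = 53,673 / 2,918 = 18.3938 ppt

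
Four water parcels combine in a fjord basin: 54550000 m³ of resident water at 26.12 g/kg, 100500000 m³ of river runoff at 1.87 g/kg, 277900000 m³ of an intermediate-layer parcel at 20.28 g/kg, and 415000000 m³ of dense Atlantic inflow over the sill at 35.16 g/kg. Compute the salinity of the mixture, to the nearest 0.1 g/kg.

Weighted by volume,
salt = 54,550,000×26.12 + 100,500,000×1.87 + 277,900,000×20.28 + 415,000,000×35.16 = 1,424,846,000 + 187,935,000 + 5,635,812,000 + 14,591,400,000 = 21,839,993,000
volume = 54,550,000 + 100,500,000 + 277,900,000 + 415,000,000 = 847,950,000 m³
S = 21,839,993,000 / 847,950,000 = 25.756 g/kg

25.8 g/kg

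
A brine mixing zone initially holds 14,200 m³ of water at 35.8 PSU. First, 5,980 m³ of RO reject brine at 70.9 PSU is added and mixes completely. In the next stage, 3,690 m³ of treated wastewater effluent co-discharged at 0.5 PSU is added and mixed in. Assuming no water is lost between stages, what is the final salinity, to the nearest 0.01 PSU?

39.14 PSU

By conservation of dissolved salt,
Initial salt = 14,200×35.8 = 508,360
After stage 1: salt = 508,360 + 5,980×70.9 = 932,342; volume = 20,180 m³; S = 46.201 PSU
After stage 2: salt = 932,342 + 3,690×0.5 = 934,187; volume = 23,870 m³
S = 934,187 / 23,870 = 39.1364 PSU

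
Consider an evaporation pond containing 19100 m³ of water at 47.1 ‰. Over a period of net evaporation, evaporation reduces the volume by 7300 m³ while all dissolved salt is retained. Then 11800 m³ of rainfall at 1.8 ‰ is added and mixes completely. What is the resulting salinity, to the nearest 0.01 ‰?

After evaporation: salt = 19,100×47.1 = 899,610; volume = 19,100 − 7,300 = 11,800 m³
After mixing: salt = 899,610 + 11,800×1.8 = 920,850; volume = 11,800 + 11,800 = 23,600 m³
S = 920,850 / 23,600 = 39.0191 ‰

39.02 ‰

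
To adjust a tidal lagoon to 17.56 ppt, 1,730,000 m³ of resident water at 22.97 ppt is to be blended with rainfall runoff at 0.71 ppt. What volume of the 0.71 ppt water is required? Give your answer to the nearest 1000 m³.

Salt balance: 1,730,000×22.97 + V×0.71 = (1,730,000+V)×17.56
39,738,100 + 0.71V = 30,378,800 + 17.56V
9,359,300 = 16.85V
V = 555,448.07 m³

555000 m³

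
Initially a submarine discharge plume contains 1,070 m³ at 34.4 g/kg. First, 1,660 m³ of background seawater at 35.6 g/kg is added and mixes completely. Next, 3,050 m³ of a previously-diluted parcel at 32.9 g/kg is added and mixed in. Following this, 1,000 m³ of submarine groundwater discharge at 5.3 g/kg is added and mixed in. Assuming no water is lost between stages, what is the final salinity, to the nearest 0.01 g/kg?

29.73 g/kg

Mass of salt is conserved:
Initial salt = 1,070×34.4 = 36,808
After stage 1: salt = 36,808 + 1,660×35.6 = 95,904; volume = 2,730 m³; S = 35.13 g/kg
After stage 2: salt = 95,904 + 3,050×32.9 = 196,249; volume = 5,780 m³; S = 33.953 g/kg
After stage 3: salt = 196,249 + 1,000×5.3 = 201,549; volume = 6,780 m³
S = 201,549 / 6,780 = 29.727 g/kg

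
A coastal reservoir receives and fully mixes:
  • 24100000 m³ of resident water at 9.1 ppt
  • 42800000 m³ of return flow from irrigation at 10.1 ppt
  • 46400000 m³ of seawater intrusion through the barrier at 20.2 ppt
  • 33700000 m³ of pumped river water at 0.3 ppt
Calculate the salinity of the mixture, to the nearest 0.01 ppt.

Weighted by volume,
salt = 24,100,000×9.1 + 42,800,000×10.1 + 46,400,000×20.2 + 33,700,000×0.3 = 219,310,000 + 432,280,000 + 937,280,000 + 10,110,000 = 1,598,980,000
volume = 24,100,000 + 42,800,000 + 46,400,000 + 33,700,000 = 147,000,000 m³
S = 1,598,980,000 / 147,000,000 = 10.8774 ppt

10.88 ppt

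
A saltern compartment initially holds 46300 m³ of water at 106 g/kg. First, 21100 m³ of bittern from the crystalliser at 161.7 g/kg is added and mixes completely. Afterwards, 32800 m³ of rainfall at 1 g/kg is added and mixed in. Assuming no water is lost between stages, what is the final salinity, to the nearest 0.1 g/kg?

By conservation of dissolved salt,
Initial salt = 46,300×106 = 4,907,800
After stage 1: salt = 4,907,800 + 21,100×161.7 = 8,319,670; volume = 67,400 m³; S = 123.437 g/kg
After stage 2: salt = 8,319,670 + 32,800×1 = 8,352,470; volume = 100,200 m³
S = 8,352,470 / 100,200 = 83.358 g/kg

83.4 g/kg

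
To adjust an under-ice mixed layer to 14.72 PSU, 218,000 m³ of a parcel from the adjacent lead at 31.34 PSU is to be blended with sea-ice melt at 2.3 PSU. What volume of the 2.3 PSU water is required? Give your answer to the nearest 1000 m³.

292000 m³

Salt balance: 218,000×31.34 + V×2.3 = (218,000+V)×14.72
6,832,120 + 2.3V = 3,208,960 + 14.72V
3,623,160 = 12.42V
V = 291,719.81 m³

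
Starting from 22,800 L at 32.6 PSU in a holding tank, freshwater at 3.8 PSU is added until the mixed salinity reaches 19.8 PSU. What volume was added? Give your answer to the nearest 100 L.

Salt balance: 22,800×32.6 + V×3.8 = (22,800+V)×19.8
743,280 + 3.8V = 451,440 + 19.8V
291,840 = 16V
V = 18,240 L

18200 L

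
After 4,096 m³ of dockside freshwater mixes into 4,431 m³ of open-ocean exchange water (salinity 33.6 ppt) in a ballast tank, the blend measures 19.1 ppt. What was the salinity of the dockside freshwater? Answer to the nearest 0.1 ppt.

Salt balance: 4,431×33.6 + 4,096×S = 8,527×19.1
148,881.6 + 4,096·S = 162,865.7
S = (162,865.7 − 148,881.6) / 4,096 = 3.4141 ppt

3.4 ppt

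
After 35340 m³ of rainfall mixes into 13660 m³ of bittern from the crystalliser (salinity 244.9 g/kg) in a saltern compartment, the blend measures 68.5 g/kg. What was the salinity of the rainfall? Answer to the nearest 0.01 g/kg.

Salt balance: 13,660×244.9 + 35,340×S = 49,000×68.5
3,345,334 + 35,340·S = 3,356,500
S = (3,356,500 − 3,345,334) / 35,340 = 0.316 g/kg

0.32 g/kg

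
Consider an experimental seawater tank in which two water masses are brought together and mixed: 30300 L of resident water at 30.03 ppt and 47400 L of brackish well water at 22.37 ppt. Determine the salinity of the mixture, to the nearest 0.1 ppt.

Mass of salt is conserved:
salt = 30,300×30.03 + 47,400×22.37 = 909,909 + 1,060,338 = 1,970,247
volume = 30,300 + 47,400 = 77,700 L
S = 1,970,247 / 77,700 = 25.357 ppt

25.4 ppt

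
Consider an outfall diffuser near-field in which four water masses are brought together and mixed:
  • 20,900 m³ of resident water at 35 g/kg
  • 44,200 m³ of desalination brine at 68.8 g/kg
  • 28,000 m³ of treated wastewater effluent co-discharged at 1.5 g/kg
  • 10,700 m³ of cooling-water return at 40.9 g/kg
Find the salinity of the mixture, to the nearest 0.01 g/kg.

40.96 g/kg

Conserving salt mass:
salt = 20,900×35 + 44,200×68.8 + 28,000×1.5 + 10,700×40.9 = 731,500 + 3,040,960 + 42,000 + 437,630 = 4,252,090
volume = 20,900 + 44,200 + 28,000 + 10,700 = 103,800 m³
S = 4,252,090 / 103,800 = 40.9643 g/kg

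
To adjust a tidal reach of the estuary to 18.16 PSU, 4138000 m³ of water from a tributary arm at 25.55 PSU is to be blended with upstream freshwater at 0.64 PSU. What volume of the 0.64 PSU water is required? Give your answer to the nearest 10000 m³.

1750000 m³

Salt balance: 4,138,000×25.55 + V×0.64 = (4,138,000+V)×18.16
105,725,900 + 0.64V = 75,146,080 + 18.16V
30,579,820 = 17.52V
V = 1,745,423.52 m³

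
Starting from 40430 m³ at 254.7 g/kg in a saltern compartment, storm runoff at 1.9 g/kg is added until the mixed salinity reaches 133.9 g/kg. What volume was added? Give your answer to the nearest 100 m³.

37000 m³

Salt balance: 40,430×254.7 + V×1.9 = (40,430+V)×133.9
10,297,521 + 1.9V = 5,413,577 + 133.9V
4,883,944 = 132V
V = 36,999.58 m³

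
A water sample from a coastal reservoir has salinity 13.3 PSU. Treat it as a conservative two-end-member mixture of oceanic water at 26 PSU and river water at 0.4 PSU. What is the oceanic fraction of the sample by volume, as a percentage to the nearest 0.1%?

Let g be the oceanic fraction. Salt balance per unit volume:
g×26 + (1−g)×0.4 = 13.3
g = (13.3 − 0.4) / (26 − 0.4) = 12.9/25.6 = 0.5039

50.4%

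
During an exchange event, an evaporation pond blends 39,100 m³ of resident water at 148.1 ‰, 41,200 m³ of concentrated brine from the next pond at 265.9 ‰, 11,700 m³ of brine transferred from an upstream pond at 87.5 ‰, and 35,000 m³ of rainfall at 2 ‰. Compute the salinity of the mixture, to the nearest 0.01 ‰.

140.47 ‰

Salt balance:
salt = 39,100×148.1 + 41,200×265.9 + 11,700×87.5 + 35,000×2 = 5,790,710 + 10,955,080 + 1,023,750 + 70,000 = 17,839,540
volume = 39,100 + 41,200 + 11,700 + 35,000 = 127,000 m³
S = 17,839,540 / 127,000 = 140.4688 ‰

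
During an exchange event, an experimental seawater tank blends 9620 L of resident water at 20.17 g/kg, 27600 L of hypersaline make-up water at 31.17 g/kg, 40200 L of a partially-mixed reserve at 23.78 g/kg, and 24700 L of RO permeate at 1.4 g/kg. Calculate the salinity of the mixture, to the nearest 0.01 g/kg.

20.02 g/kg

Weighted by volume,
salt = 9,620×20.17 + 27,600×31.17 + 40,200×23.78 + 24,700×1.4 = 194,035.4 + 860,292 + 955,956 + 34,580 = 2,044,863.4
volume = 9,620 + 27,600 + 40,200 + 24,700 = 102,120 L
S = 2,044,863.4 / 102,120 = 20.0241 g/kg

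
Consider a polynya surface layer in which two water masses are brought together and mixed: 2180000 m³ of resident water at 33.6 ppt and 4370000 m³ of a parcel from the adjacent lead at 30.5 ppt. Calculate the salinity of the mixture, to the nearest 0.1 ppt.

31.5 ppt

Weighted by volume,
salt = 2,180,000×33.6 + 4,370,000×30.5 = 73,248,000 + 133,285,000 = 206,533,000
volume = 2,180,000 + 4,370,000 = 6,550,000 m³
S = 206,533,000 / 6,550,000 = 31.532 ppt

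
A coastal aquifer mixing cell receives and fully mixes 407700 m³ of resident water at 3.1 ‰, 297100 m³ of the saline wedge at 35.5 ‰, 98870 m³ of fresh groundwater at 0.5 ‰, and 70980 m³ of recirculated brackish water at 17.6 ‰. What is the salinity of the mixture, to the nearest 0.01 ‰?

14.99 ‰

Salt balance:
salt = 407,700×3.1 + 297,100×35.5 + 98,870×0.5 + 70,980×17.6 = 1,263,870 + 10,547,050 + 49,435 + 1,249,248 = 13,109,603
volume = 407,700 + 297,100 + 98,870 + 70,980 = 874,650 m³
S = 13,109,603 / 874,650 = 14.9884 ‰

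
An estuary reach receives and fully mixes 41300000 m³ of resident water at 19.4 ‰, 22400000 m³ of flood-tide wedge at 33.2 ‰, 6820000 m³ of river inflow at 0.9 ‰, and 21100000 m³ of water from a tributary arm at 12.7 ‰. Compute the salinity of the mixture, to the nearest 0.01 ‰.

19.85 ‰

Conserving salt mass:
salt = 41,300,000×19.4 + 22,400,000×33.2 + 6,820,000×0.9 + 21,100,000×12.7 = 801,220,000 + 743,680,000 + 6,138,000 + 267,970,000 = 1,819,008,000
volume = 41,300,000 + 22,400,000 + 6,820,000 + 21,100,000 = 91,620,000 m³
S = 1,819,008,000 / 91,620,000 = 19.8538 ‰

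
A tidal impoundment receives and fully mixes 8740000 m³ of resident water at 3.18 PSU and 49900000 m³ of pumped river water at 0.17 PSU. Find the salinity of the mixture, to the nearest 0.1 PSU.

Mass of salt is conserved:
salt = 8,740,000×3.18 + 49,900,000×0.17 = 27,793,200 + 8,483,000 = 36,276,200
volume = 8,740,000 + 49,900,000 = 58,640,000 m³
S = 36,276,200 / 58,640,000 = 0.619 PSU

0.6 PSU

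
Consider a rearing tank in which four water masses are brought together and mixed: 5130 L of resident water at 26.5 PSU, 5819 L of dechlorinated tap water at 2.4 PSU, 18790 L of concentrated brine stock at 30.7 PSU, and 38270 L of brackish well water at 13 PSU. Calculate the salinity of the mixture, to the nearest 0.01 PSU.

By conservation of dissolved salt,
salt = 5,130×26.5 + 5,819×2.4 + 18,790×30.7 + 38,270×13 = 135,945 + 13,965.6 + 576,853 + 497,510 = 1,224,273.6
volume = 5,130 + 5,819 + 18,790 + 38,270 = 68,009 L
S = 1,224,273.6 / 68,009 = 18.0016 PSU

18.00 PSU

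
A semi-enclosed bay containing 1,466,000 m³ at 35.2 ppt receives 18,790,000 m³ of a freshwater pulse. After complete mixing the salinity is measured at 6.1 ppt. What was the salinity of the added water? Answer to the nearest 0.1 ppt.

Salt balance: 1,466,000×35.2 + 18,790,000×S = 20,256,000×6.1
51,603,200 + 18,790,000·S = 123,561,600
S = (123,561,600 − 51,603,200) / 18,790,000 = 3.8296 ppt

3.8 ppt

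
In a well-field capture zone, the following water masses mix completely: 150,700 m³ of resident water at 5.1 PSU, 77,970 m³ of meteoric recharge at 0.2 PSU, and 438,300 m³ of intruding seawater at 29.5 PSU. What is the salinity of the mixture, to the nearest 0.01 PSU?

Salt balance:
salt = 150,700×5.1 + 77,970×0.2 + 438,300×29.5 = 768,570 + 15,594 + 12,929,850 = 13,714,014
volume = 150,700 + 77,970 + 438,300 = 666,970 m³
S = 13,714,014 / 666,970 = 20.5617 PSU

20.56 PSU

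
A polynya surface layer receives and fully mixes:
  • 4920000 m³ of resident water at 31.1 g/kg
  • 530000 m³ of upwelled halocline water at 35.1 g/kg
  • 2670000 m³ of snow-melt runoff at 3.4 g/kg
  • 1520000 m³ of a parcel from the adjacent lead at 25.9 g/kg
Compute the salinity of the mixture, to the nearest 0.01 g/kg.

22.83 g/kg

By conservation of dissolved salt,
salt = 4,920,000×31.1 + 530,000×35.1 + 2,670,000×3.4 + 1,520,000×25.9 = 153,012,000 + 18,603,000 + 9,078,000 + 39,368,000 = 220,061,000
volume = 4,920,000 + 530,000 + 2,670,000 + 1,520,000 = 9,640,000 m³
S = 220,061,000 / 9,640,000 = 22.8279 g/kg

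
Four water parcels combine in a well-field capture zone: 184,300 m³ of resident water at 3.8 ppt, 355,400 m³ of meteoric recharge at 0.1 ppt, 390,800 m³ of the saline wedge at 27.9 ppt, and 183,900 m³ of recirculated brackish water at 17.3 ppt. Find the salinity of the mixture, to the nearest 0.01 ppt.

13.30 ppt

Mass of salt is conserved:
salt = 184,300×3.8 + 355,400×0.1 + 390,800×27.9 + 183,900×17.3 = 700,340 + 35,540 + 10,903,320 + 3,181,470 = 14,820,670
volume = 184,300 + 355,400 + 390,800 + 183,900 = 1,114,400 m³
S = 14,820,670 / 1,114,400 = 13.2992 ppt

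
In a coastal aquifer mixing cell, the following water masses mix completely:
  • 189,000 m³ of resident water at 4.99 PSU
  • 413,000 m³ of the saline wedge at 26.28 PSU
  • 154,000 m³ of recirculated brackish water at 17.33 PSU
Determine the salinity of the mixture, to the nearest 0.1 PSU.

19.1 PSU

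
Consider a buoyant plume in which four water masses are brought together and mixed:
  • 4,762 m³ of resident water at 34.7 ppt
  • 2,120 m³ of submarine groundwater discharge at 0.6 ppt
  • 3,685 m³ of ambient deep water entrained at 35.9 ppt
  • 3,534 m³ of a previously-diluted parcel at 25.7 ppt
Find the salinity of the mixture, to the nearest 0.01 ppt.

Mass of salt is conserved:
salt = 4,762×34.7 + 2,120×0.6 + 3,685×35.9 + 3,534×25.7 = 165,241.4 + 1,272 + 132,291.5 + 90,823.8 = 389,628.7
volume = 4,762 + 2,120 + 3,685 + 3,534 = 14,101 m³
S = 389,628.7 / 14,101 = 27.6313 ppt

27.63 ppt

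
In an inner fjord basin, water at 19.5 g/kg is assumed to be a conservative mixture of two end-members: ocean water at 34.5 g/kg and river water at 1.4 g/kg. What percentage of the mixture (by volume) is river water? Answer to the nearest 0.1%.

45.3%

Let f be the freshwater fraction. Salt balance per unit volume:
f×1.4 + (1−f)×34.5 = 19.5
f = (34.5 − 19.5) / (34.5 − 1.4) = 15/33.1 = 0.4532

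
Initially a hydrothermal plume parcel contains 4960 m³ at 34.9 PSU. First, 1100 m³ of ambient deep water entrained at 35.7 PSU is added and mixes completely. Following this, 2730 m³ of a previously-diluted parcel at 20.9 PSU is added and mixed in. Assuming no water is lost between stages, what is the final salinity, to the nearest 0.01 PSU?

30.65 PSU

Conserving salt mass:
Initial salt = 4,960×34.9 = 173,104
After stage 1: salt = 173,104 + 1,100×35.7 = 212,374; volume = 6,060 m³; S = 35.045 PSU
After stage 2: salt = 212,374 + 2,730×20.9 = 269,431; volume = 8,790 m³
S = 269,431 / 8,790 = 30.652 PSU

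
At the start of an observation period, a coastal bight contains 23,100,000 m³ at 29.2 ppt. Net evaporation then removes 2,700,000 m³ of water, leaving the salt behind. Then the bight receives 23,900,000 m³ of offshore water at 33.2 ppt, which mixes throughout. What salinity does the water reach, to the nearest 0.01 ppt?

After evaporation: salt = 23,100,000×29.2 = 674,520,000; volume = 23,100,000 − 2,700,000 = 20,400,000 m³
After mixing: salt = 674,520,000 + 23,900,000×33.2 = 1,468,000,000; volume = 20,400,000 + 23,900,000 = 44,300,000 m³
S = 1,468,000,000 / 44,300,000 = 33.1377 ppt

33.14 ppt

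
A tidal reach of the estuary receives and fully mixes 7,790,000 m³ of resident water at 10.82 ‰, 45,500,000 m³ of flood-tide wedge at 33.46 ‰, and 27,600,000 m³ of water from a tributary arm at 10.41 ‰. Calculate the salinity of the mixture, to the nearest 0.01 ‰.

23.41 ‰

Mass of salt is conserved:
salt = 7,790,000×10.82 + 45,500,000×33.46 + 27,600,000×10.41 = 84,287,800 + 1,522,430,000 + 287,316,000 = 1,894,033,800
volume = 7,790,000 + 45,500,000 + 27,600,000 = 80,890,000 m³
S = 1,894,033,800 / 80,890,000 = 23.4149 ‰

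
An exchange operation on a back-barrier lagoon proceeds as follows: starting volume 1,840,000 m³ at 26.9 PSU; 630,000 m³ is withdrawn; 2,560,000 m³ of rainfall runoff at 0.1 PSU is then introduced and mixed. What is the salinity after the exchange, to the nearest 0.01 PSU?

Remaining after removal: 1,210,000 m³ at 26.9 PSU (salt = 32,549,000)
After addition: salt = 32,549,000 + 2,560,000×0.1 = 32,805,000; volume = 3,770,000 m³
S = 32,805,000 / 3,770,000 = 8.7016 PSU

8.70 PSU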